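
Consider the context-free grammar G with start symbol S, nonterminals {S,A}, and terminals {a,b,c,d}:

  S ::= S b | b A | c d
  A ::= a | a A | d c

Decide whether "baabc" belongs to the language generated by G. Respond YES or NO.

CNF form of G:
  S -> S T3 | T2 T1 | T3 A
  A -> T0 A | T1 T2 | a
  T0 -> a
  T1 -> d
  T2 -> c
  T3 -> b

CYK table (by increasing span):
  cell(0,0) b: {T3}  orig:{}
  cell(1,1) a: {A,T0}  orig:{A}
  cell(2,2) a: {A,T0}  orig:{A}
  cell(3,3) b: {T3}  orig:{}
  cell(4,4) c: {T2}  orig:{}
  cell(0,1) ba: {S}
  cell(1,2) aa: {A}
  cell(2,3) ab: ∅
  cell(3,4) bc: ∅
  cell(0,2) baa: {S}
  cell(1,3) aab: ∅
  cell(2,4) abc: ∅
  cell(0,3) baab: {S}
  cell(1,4) aabc: ∅
  cell(0,4) baabc: ∅

S ∉ T[0,4] ⇒ NO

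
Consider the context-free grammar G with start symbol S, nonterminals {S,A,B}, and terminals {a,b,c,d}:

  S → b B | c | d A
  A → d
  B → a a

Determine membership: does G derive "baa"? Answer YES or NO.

CNF form of G:
  S -> T1 B | T2 A | c
  A -> d
  B -> T0 T0
  T0 -> a
  T1 -> b
  T2 -> d

CYK table (by increasing span):
  cell(0,0) b: {T1}  orig:{}
  cell(1,1) a: {T0}  orig:{}
  cell(2,2) a: {T0}  orig:{}
  cell(0,1) ba: ∅
  cell(1,2) aa: {B}
  cell(0,2) baa: {S}

S ∈ T[0,2] ⇒ YES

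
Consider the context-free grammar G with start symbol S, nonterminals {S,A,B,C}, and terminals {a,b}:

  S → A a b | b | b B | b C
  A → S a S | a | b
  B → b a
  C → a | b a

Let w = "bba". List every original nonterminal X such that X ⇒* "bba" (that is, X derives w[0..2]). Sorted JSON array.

CNF form of G:
  S -> A X3 | T1 B | T1 C | b
  A -> S X2 | a | b
  B -> T1 T0
  C -> T1 T0 | a
  T0 -> a
  T1 -> b
  X2 -> T0 S
  X3 -> T0 T1

CYK table (by increasing span) (cells [i..j] with 0 ≤ i ≤ j ≤ 2 only):
  [0..0]={A,S,T1}  "b"  orig:{A,S}
  [1..1]={A,S,T1}  "b"  orig:{A,S}
  [2..2]={A,C,T0}  "a"  orig:{A,C}
  [0..1]=∅  "bb"
  [1..2]={B,C,S}  "ba"
  [0..2]={S}  "bba"

Original NTs in T[0,2] deriving "bba": ["S"]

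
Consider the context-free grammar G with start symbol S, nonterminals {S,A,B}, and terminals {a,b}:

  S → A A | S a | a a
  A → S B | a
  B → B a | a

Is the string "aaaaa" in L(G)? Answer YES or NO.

CNF form of G:
  S -> A A | S T0 | T0 T0
  A -> S B | a
  B -> B T0 | a
  T0 -> a

CYK table (by increasing span):
  [0..0]={A,B,T0}  "a"  orig:{A,B}
  [1..1]={A,B,T0}  "a"  orig:{A,B}
  [2..2]={A,B,T0}  "a"  orig:{A,B}
  [3..3]={A,B,T0}  "a"  orig:{A,B}
  [4..4]={A,B,T0}  "a"  orig:{A,B}
  [0..1]={B,S}  "aa"
  [1..2]={B,S}  "aa"
  [2..3]={B,S}  "aa"
  [3..4]={B,S}  "aa"
  [0..2]={A,B,S}  "aaa"
  [1..3]={A,B,S}  "aaa"
  [2..4]={A,B,S}  "aaa"
  [0..3]={A,B,S}  "aaaa"
  [1..4]={A,B,S}  "aaaa"
  [0..4]={A,B,S}  "aaaaa"

S ∈ T[0,4] ⇒ YES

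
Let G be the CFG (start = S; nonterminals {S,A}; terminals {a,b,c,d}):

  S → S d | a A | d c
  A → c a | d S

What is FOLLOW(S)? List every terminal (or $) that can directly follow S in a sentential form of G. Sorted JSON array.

FIRST sets, iterate to fixpoint:
iter 1:
  A via A→c a: +{c}
  A via A→d S: +{d}
  S via S→a A: +{a}
  S via S→d c: +{d}
  FIRST(S)={a,d}  FIRST(A)={c,d}
iter 2: — fixpoint
  FIRST(S)={a,d}  FIRST(A)={c,d}

FOLLOW sets:
seed FOLLOW(S) with $
iter 1:
  S→S d: FOLLOW(S) ⊇ FIRST(d) = {d}; new: +{d}
  S→a A: FOLLOW(A) ⊇ FOLLOW(S) ⊇ {$,d}; new: +{$,d}
  FOLLOW[S]={$,d}  FOLLOW[A]={$,d}
iter 2: (no change)
  FOLLOW[S]={$,d}  FOLLOW[A]={$,d}

FOLLOW(S) = ["$", "d"]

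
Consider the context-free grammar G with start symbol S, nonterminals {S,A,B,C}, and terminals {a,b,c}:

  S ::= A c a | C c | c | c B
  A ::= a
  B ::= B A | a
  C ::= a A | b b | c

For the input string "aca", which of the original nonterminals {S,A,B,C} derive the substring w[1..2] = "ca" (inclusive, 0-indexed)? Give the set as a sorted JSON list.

Convert to CNF:
  S -> A X3 | C T2 | T2 B | c
  A -> a
  B -> B A | a
  C -> T0 A | T1 T1 | c
  T0 -> a
  T1 -> b
  T2 -> c
  X3 -> T2 T0

CYK table (by increasing span) (cells [i..j] with 1 ≤ i ≤ j ≤ 2 only):
  T[1,1] 'c' = {C,S,T2}  orig:{C,S}
  T[2,2] 'a' = {A,B,T0}  orig:{A,B}
  T[1,2] 'ca' = {S,X3}  orig:{S}

Original NTs in T[1,2] deriving "ca": ["S"]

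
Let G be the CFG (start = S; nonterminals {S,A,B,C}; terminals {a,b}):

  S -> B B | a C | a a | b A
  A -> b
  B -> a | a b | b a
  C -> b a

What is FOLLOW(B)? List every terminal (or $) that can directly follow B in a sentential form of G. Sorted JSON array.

FIRST sets, iterate to fixpoint:
iter 1:
  A via A→b: +{b}
  B via B→a: +{a}
  B via B→b a: +{b}
  C via C→b a: +{b}
  S via S→B B: +{a,b}
  FIRST[S]={a,b}  FIRST[A]={b}  FIRST[B]={a,b}  FIRST[C]={b}
iter 2: (stable)
  FIRST[S]={a,b}  FIRST[A]={b}  FIRST[B]={a,b}  FIRST[C]={b}

FOLLOW sets:
seed FOLLOW(S) with $
[1]
  S→B B: FOLLOW(B) ⊇ FIRST(B) = {a,b}; new: +{a,b}
  S→B B: FOLLOW(B) ⊇ FOLLOW(S) ⊇ {$}; new: +{$}
  S→a C: FOLLOW(C) ⊇ FOLLOW(S) ⊇ {$}; new: +{$}
  S→b A: FOLLOW(A) ⊇ FOLLOW(S) ⊇ {$}; new: +{$}
  FOLLOW(S)={$}  FOLLOW(A)={$}  FOLLOW(B)={$,a,b}  FOLLOW(C)={$}
[2] done
  FOLLOW(S)={$}  FOLLOW(A)={$}  FOLLOW(B)={$,a,b}  FOLLOW(C)={$}

FOLLOW(B) = ["$", "a", "b"]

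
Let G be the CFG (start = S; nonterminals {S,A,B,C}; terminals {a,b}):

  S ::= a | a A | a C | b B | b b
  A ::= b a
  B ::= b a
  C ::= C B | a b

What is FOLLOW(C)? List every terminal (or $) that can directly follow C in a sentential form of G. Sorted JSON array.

FIRST iteration:
round 1:
  A via A→b a: +{b}
  B via B→b a: +{b}
  C via C→a b: +{a}
  S via S→a: +{a}
  S via S→b B: +{b}
  FIRST[S]={a,b}  FIRST[A]={b}  FIRST[B]={b}  FIRST[C]={a}
round 2: (no change)
  FIRST[S]={a,b}  FIRST[A]={b}  FIRST[B]={b}  FIRST[C]={a}

FOLLOW iteration:
initialize: $ ∈ FOLLOW(S)
[1]
  C→C B: FOLLOW(C) ⊇ FIRST(B) = {b}; new: +{b}
  C→C B: FOLLOW(B) ⊇ FOLLOW(C) ⊇ {b}; new: +{b}
  S→a A: FOLLOW(A) ⊇ FOLLOW(S) ⊇ {$}; new: +{$}
  S→a C: FOLLOW(C) ⊇ FOLLOW(S) ⊇ {$}; new: +{$}
  S→b B: FOLLOW(B) ⊇ FOLLOW(S) ⊇ {$}; new: +{$}
  S: {$}  A: {$}  B: {$,b}  C: {$,b}
[2] (stable)
  S: {$}  A: {$}  B: {$,b}  C: {$,b}

FOLLOW(C) = ["$", "b"]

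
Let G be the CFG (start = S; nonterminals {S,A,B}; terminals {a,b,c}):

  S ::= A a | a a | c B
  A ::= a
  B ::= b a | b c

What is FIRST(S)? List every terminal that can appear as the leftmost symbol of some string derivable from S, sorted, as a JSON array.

Compute FIRST by fixpoint:
round 1:
  A via A→a: +{a}
  B via B→b a: +{b}
  S via S→A a: +{a}
  S via S→c B: +{c}
  FIRST(S)={a,c}  FIRST(A)={a}  FIRST(B)={b}
round 2: (no change)
  FIRST(S)={a,c}  FIRST(A)={a}  FIRST(B)={b}

FIRST(S) = ["a", "c"]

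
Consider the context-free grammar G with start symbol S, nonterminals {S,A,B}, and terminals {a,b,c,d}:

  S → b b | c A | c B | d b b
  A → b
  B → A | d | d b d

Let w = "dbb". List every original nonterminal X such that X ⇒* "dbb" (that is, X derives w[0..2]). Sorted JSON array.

Convert to CNF:
  S -> T0 X4 | T1 T1 | T2 A | T2 B
  A -> b
  B -> T0 X3 | b | d
  T0 -> d
  T1 -> b
  T2 -> c
  X3 -> T1 T0
  X4 -> T1 T1

Fill CYK table bottom-up — only the sub-triangle for w[0..2]:
  [0..0]={B,T0}  "d"  orig:{B}
  [1..1]={A,B,T1}  "b"  orig:{A,B}
  [2..2]={A,B,T1}  "b"  orig:{A,B}
  [0..1]=∅  "db"
  [1..2]={S,X4}  "bb"  orig:{S}
  [0..2]={S}  "dbb"

Original NTs in T[0,2] deriving "dbb": ["S"]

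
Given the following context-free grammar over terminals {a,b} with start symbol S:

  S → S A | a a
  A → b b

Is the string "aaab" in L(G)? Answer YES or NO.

CNF form of G:
  S -> S A | T1 T1
  A -> T0 T0
  T0 -> b
  T1 -> a

Fill CYK table bottom-up:
  T[0,0] 'a' = {T1}  orig:{}
  T[1,1] 'a' = {T1}  orig:{}
  T[2,2] 'a' = {T1}  orig:{}
  T[3,3] 'b' = {T0}  orig:{}
  T[0,1] 'aa' = {S}
  T[1,2] 'aa' = {S}
  T[2,3] 'ab' = ∅
  T[0,2] 'aaa' = ∅
  T[1,3] 'aab' = ∅
  T[0,3] 'aaab' = ∅

S ∉ T[0,3] ⇒ NO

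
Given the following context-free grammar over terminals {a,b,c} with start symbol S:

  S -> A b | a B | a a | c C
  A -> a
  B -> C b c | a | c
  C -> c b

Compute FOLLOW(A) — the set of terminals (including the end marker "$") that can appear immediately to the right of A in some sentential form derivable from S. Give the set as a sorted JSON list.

FIRST iteration:
pass 1:
  A via A→a: +{a}
  B via B→a: +{a}
  B via B→c: +{c}
  C via C→c b: +{c}
  S via S→A b: +{a}
  S via S→c C: +{c}
  FIRST[S]={a,c}  FIRST[A]={a}  FIRST[B]={a,c}  FIRST[C]={c}
pass 2: (no change)
  FIRST[S]={a,c}  FIRST[A]={a}  FIRST[B]={a,c}  FIRST[C]={c}

FOLLOW iteration:
FOLLOW(S) := {$}
[1]
  B→C b c: FOLLOW(C) ⊇ FIRST(b) = {b}; new: +{b}
  S→A b: FOLLOW(A) ⊇ FIRST(b) = {b}; new: +{b}
  S→a B: FOLLOW(B) ⊇ FOLLOW(S) ⊇ {$}; new: +{$}
  S→c C: FOLLOW(C) ⊇ FOLLOW(S) ⊇ {$}; new: +{$}
  FOLLOW[S]={$}  FOLLOW[A]={b}  FOLLOW[B]={$}  FOLLOW[C]={$,b}
[2] — fixpoint
  FOLLOW[S]={$}  FOLLOW[A]={b}  FOLLOW[B]={$}  FOLLOW[C]={$,b}

FOLLOW(A) = ["b"]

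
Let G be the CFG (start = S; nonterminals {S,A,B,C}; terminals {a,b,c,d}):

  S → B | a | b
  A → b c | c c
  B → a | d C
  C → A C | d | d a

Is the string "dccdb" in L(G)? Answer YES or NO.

Convert to CNF:
  S -> T2 C | a | b
  A -> T0 T1 | T1 T1
  B -> T2 C | a
  C -> A C | T2 T3 | d
  T0 -> b
  T1 -> c
  T2 -> d
  T3 -> a

CYK table (by increasing span):
  [0..0]={C,T2}  "d"  orig:{C}
  [1..1]={T1}  "c"  orig:{}
  [2..2]={T1}  "c"  orig:{}
  [3..3]={C,T2}  "d"  orig:{C}
  [4..4]={S,T0}  "b"  orig:{S}
  [0..1]=∅  "dc"
  [1..2]={A}  "cc"
  [2..3]=∅  "cd"
  [3..4]=∅  "db"
  [0..2]=∅  "dcc"
  [1..3]={C}  "ccd"
  [2..4]=∅  "cdb"
  [0..3]={B,S}  "dccd"
  [1..4]=∅  "ccdb"
  [0..4]=∅  "dccdb"

S ∉ T[0,4] ⇒ NO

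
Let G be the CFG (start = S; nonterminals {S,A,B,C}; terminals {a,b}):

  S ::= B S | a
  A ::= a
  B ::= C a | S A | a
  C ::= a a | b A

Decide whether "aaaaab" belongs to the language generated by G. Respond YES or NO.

CNF form of G:
  S -> B S | a
  A -> a
  B -> C T0 | S A | a
  C -> T0 T0 | T1 A
  T0 -> a
  T1 -> b

CYK table (by increasing span):
  cell(0,0) a: {A,B,S,T0}  orig:{A,B,S}
  cell(1,1) a: {A,B,S,T0}  orig:{A,B,S}
  cell(2,2) a: {A,B,S,T0}  orig:{A,B,S}
  cell(3,3) a: {A,B,S,T0}  orig:{A,B,S}
  cell(4,4) a: {A,B,S,T0}  orig:{A,B,S}
  cell(5,5) b: {T1}  orig:{}
  cell(0,1) aa: {B,C,S}
  cell(1,2) aa: {B,C,S}
  cell(2,3) aa: {B,C,S}
  cell(3,4) aa: {B,C,S}
  cell(4,5) ab: ∅
  cell(0,2) aaa: {B,S}
  cell(1,3) aaa: {B,S}
  cell(2,4) aaa: {B,S}
  cell(3,5) aab: ∅
  cell(0,3) aaaa: {B,S}
  cell(1,4) aaaa: {B,S}
  cell(2,5) aaab: ∅
  cell(0,4) aaaaa: {B,S}
  cell(1,5) aaaab: ∅
  cell(0,5) aaaaab: ∅

S ∉ T[0,5] ⇒ NO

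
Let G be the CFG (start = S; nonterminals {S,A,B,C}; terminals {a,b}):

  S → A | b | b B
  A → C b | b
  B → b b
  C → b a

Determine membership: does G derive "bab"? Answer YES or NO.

CNF form of G:
  S -> C T0 | T0 B | b
  A -> C T0 | b
  B -> T0 T0
  C -> T0 T1
  T0 -> b
  T1 -> a

CYK fill:
  T[0,0] 'b' = {A,S,T0}  orig:{A,S}
  T[1,1] 'a' = {T1}  orig:{}
  T[2,2] 'b' = {A,S,T0}  orig:{A,S}
  T[0,1] 'ba' = {C}
  T[1,2] 'ab' = ∅
  T[0,2] 'bab' = {A,S}

S ∈ T[0,2] ⇒ YES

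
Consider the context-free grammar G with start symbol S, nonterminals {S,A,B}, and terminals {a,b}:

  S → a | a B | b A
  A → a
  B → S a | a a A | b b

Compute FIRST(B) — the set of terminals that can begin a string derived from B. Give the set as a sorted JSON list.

FIRST iteration:
iter 1:
  A via A→a: +{a}
  B via B→a a A: +{a}
  B via B→b b: +{b}
  S via S→a: +{a}
  S via S→b A: +{b}
  FIRST[S]={a,b}  FIRST[A]={a}  FIRST[B]={a,b}
iter 2: (stable)
  FIRST[S]={a,b}  FIRST[A]={a}  FIRST[B]={a,b}

FIRST(B) = ["a", "b"]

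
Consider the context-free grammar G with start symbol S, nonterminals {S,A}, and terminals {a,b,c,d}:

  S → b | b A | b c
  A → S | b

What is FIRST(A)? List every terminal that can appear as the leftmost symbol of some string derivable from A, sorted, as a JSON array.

Compute FIRST by fixpoint:
iter 1:
  A via A→b: +{b}
  S via S→b: +{b}
  S: {b}  A: {b}
iter 2: (stable)
  S: {b}  A: {b}

FIRST(A) = ["b"]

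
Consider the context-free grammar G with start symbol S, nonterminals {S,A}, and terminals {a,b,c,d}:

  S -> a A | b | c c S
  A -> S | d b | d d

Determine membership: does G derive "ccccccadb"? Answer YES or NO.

Convert to CNF:
  S -> T0 A | T1 X5 | b
  A -> T0 A | T1 X4 | T2 T2 | T2 T3 | b
  T0 -> a
  T1 -> c
  T2 -> d
  T3 -> b
  X4 -> T1 S
  X5 -> T1 S

CYK fill:
  T[0,0] 'c' = {T1}  orig:{}
  T[1,1] 'c' = {T1}  orig:{}
  T[2,2] 'c' = {T1}  orig:{}
  T[3,3] 'c' = {T1}  orig:{}
  T[4,4] 'c' = {T1}  orig:{}
  T[5,5] 'c' = {T1}  orig:{}
  T[6,6] 'a' = {T0}  orig:{}
  T[7,7] 'd' = {T2}  orig:{}
  T[8,8] 'b' = {A,S,T3}  orig:{A,S}
  T[0,1] 'cc' = ∅
  T[1,2] 'cc' = ∅
  T[2,3] 'cc' = ∅
  T[3,4] 'cc' = ∅
  T[4,5] 'cc' = ∅
  T[5,6] 'ca' = ∅
  T[6,7] 'ad' = ∅
  T[7,8] 'db' = {A}
  T[0,2] 'ccc' = ∅
  T[1,3] 'ccc' = ∅
  T[2,4] 'ccc' = ∅
  T[3,5] 'ccc' = ∅
  T[4,6] 'cca' = ∅
  T[5,7] 'cad' = ∅
  T[6,8] 'adb' = {A,S}
  T[0,3] 'cccc' = ∅
  T[1,4] 'cccc' = ∅
  T[2,5] 'cccc' = ∅
  T[3,6] 'ccca' = ∅
  T[4,7] 'ccad' = ∅
  T[5,8] 'cadb' = {X4,X5}  orig:{}
  T[0,4] 'ccccc' = ∅
  T[1,5] 'ccccc' = ∅
  T[2,6] 'cccca' = ∅
  T[3,7] 'cccad' = ∅
  T[4,8] 'ccadb' = {A,S}
  T[0,5] 'cccccc' = ∅
  T[1,6] 'ccccca' = ∅
  T[2,7] 'ccccad' = ∅
  T[3,8] 'cccadb' = {X4,X5}  orig:{}
  T[0,6] 'cccccca' = ∅
  T[1,7] 'cccccad' = ∅
  T[2,8] 'ccccadb' = {A,S}
  T[0,7] 'ccccccad' = ∅
  T[1,8] 'cccccadb' = {X4,X5}  orig:{}
  T[0,8] 'ccccccadb' = {A,S}

S ∈ T[0,8] ⇒ YES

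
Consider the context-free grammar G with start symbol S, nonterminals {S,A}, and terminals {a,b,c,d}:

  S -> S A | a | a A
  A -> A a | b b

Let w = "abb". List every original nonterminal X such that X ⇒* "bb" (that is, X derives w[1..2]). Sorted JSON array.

Convert to CNF:
  S -> S A | T0 A | a
  A -> A T0 | T1 T1
  T0 -> a
  T1 -> b

Fill CYK table bottom-up (cells [i..j] with 1 ≤ i ≤ j ≤ 2 only):
  [1..1]={T1}  "b"  orig:{}
  [2..2]={T1}  "b"  orig:{}
  [1..2]={A}  "bb"

Original NTs in T[1,2] deriving "bb": ["A"]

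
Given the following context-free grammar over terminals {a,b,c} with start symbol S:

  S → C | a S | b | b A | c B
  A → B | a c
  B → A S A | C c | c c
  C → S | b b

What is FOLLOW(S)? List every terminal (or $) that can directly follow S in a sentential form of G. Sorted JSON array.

FIRST iteration:
round 1:
  A via A→a c: +{a}
  B via B→A S A: +{a}
  B via B→c c: +{c}
  C via C→b b: +{b}
  S via S→C: +{b}
  S via S→a S: +{a}
  S via S→c B: +{c}
  FIRST(S)={a,b,c}  FIRST(A)={a}  FIRST(B)={a,c}  FIRST(C)={b}
round 2:
  A via A→B: +{c}
  B via B→C c: +{b}
  C via C→S: +{a,c}
  FIRST(S)={a,b,c}  FIRST(A)={a,c}  FIRST(B)={a,b,c}  FIRST(C)={a,b,c}
round 3:
  A via A→B: +{b}
  FIRST(S)={a,b,c}  FIRST(A)={a,b,c}  FIRST(B)={a,b,c}  FIRST(C)={a,b,c}
round 4: — fixpoint
  FIRST(S)={a,b,c}  FIRST(A)={a,b,c}  FIRST(B)={a,b,c}  FIRST(C)={a,b,c}

FOLLOW sets:
seed FOLLOW(S) with $
round 1:
  B→A S A: FOLLOW(A) ⊇ FIRST(S) = {a,b,c}; new: +{a,b,c}
  B→A S A: FOLLOW(S) ⊇ FIRST(A) = {a,b,c}; new: +{a,b,c}
  B→C c: FOLLOW(C) ⊇ FIRST(c) = {c}; new: +{c}
  S→C: FOLLOW(C) ⊇ FOLLOW(S) ⊇ {$,a,b,c}; new: +{$,a,b}
  S→b A: FOLLOW(A) ⊇ FOLLOW(S) ⊇ {$,a,b,c}; new: +{$}
  S→c B: FOLLOW(B) ⊇ FOLLOW(S) ⊇ {$,a,b,c}; new: +{$,a,b,c}
  S: {$,a,b,c}  A: {$,a,b,c}  B: {$,a,b,c}  C: {$,a,b,c}
round 2: — fixpoint
  S: {$,a,b,c}  A: {$,a,b,c}  B: {$,a,b,c}  C: {$,a,b,c}

FOLLOW(S) = ["$", "a", "b", "c"]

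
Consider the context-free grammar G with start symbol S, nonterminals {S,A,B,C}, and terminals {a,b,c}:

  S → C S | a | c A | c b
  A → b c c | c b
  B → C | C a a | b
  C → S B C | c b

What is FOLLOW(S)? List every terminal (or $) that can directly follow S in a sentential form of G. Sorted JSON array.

FIRST sets, iterate to fixpoint:
pass 1:
  A via A→b c c: +{b}
  A via A→c b: +{c}
  B via B→b: +{b}
  C via C→c b: +{c}
  S via S→C S: +{c}
  S via S→a: +{a}
  FIRST(S)={a,c}  FIRST(A)={b,c}  FIRST(B)={b}  FIRST(C)={c}
pass 2:
  B via B→C: +{c}
  C via C→S B C: +{a}
  FIRST(S)={a,c}  FIRST(A)={b,c}  FIRST(B)={b,c}  FIRST(C)={a,c}
pass 3:
  B via B→C: +{a}
  FIRST(S)={a,c}  FIRST(A)={b,c}  FIRST(B)={a,b,c}  FIRST(C)={a,c}
pass 4: — fixpoint
  FIRST(S)={a,c}  FIRST(A)={b,c}  FIRST(B)={a,b,c}  FIRST(C)={a,c}

FOLLOW iteration:
seed FOLLOW(S) with $
[1]
  B→C a a: FOLLOW(C) ⊇ FIRST(a) = {a}; new: +{a}
  C→S B C: FOLLOW(S) ⊇ FIRST(B) = {a,b,c}; new: +{a,b,c}
  C→S B C: FOLLOW(B) ⊇ FIRST(C) = {a,c}; new: +{a,c}
  S→C S: FOLLOW(C) ⊇ FIRST(S) = {a,c}; new: +{c}
  S→c A: FOLLOW(A) ⊇ FOLLOW(S) ⊇ {$,a,b,c}; new: +{$,a,b,c}
  S: {$,a,b,c}  A: {$,a,b,c}  B: {a,c}  C: {a,c}
[2] (stable)
  S: {$,a,b,c}  A: {$,a,b,c}  B: {a,c}  C: {a,c}

FOLLOW(S) = ["$", "a", "b", "c"]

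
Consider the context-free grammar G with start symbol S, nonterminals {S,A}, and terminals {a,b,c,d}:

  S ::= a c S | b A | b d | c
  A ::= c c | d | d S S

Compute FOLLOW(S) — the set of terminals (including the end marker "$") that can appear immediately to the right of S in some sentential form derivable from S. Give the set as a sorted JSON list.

FIRST sets, iterate to fixpoint:
[1]
  A via A→c c: +{c}
  A via A→d: +{d}
  S via S→a c S: +{a}
  S via S→b A: +{b}
  S via S→c: +{c}
  S: {a,b,c}  A: {c,d}
[2] — fixpoint
  S: {a,b,c}  A: {c,d}

FOLLOW iteration:
initialize: $ ∈ FOLLOW(S)
round 1:
  A→d S S: FOLLOW(S) ⊇ FIRST(S) = {a,b,c}; new: +{a,b,c}
  S→b A: FOLLOW(A) ⊇ FOLLOW(S) ⊇ {$,a,b,c}; new: +{$,a,b,c}
  S: {$,a,b,c}  A: {$,a,b,c}
round 2: (stable)
  S: {$,a,b,c}  A: {$,a,b,c}

FOLLOW(S) = ["$", "a", "b", "c"]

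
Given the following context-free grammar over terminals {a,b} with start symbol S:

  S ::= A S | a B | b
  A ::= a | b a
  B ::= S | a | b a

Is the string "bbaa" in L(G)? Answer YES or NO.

Convert to CNF:
  S -> A S | T1 B | b
  A -> T0 T1 | a
  B -> A S | T0 T1 | T1 B | a | b
  T0 -> b
  T1 -> a

Fill CYK table bottom-up:
  [0..0]={B,S,T0}  "b"  orig:{B,S}
  [1..1]={B,S,T0}  "b"  orig:{B,S}
  [2..2]={A,B,T1}  "a"  orig:{A,B}
  [3..3]={A,B,T1}  "a"  orig:{A,B}
  [0..1]=∅  "bb"
  [1..2]={A,B}  "ba"
  [2..3]={B,S}  "aa"
  [0..2]=∅  "bba"
  [1..3]=∅  "baa"
  [0..3]=∅  "bbaa"

S ∉ T[0,3] ⇒ NO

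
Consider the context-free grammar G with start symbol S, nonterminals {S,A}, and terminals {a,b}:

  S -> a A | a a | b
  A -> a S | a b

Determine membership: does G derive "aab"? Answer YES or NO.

Convert to CNF:
  S -> T0 A | T0 T0 | b
  A -> T0 S | T0 T1
  T0 -> a
  T1 -> b

CYK fill:
  [0..0]={T0}  "a"  orig:{}
  [1..1]={T0}  "a"  orig:{}
  [2..2]={S,T1}  "b"  orig:{S}
  [0..1]={S}  "aa"
  [1..2]={A}  "ab"
  [0..2]={S}  "aab"

S ∈ T[0,2] ⇒ YES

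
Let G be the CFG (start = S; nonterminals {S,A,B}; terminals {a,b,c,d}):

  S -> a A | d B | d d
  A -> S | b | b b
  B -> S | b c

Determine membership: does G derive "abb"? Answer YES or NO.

Convert to CNF:
  S -> T0 A | T2 B | T2 T2
  A -> T0 A | T1 T1 | T2 B | T2 T2 | b
  B -> T0 A | T1 T3 | T2 B | T2 T2
  T0 -> a
  T1 -> b
  T2 -> d
  T3 -> c

CYK table (by increasing span):
  T[0,0] 'a' = {T0}  orig:{}
  T[1,1] 'b' = {A,T1}  orig:{A}
  T[2,2] 'b' = {A,T1}  orig:{A}
  T[0,1] 'ab' = {A,B,S}
  T[1,2] 'bb' = {A}
  T[0,2] 'abb' = {A,B,S}

S ∈ T[0,2] ⇒ YES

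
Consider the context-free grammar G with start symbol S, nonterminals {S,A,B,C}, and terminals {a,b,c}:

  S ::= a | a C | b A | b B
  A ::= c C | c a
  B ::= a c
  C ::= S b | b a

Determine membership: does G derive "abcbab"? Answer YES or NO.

CNF form of G:
  S -> T1 C | T2 A | T2 B | a
  A -> T0 C | T0 T1
  B -> T1 T0
  C -> S T2 | T2 T1
  T0 -> c
  T1 -> a
  T2 -> b

CYK table (by increasing span):
  [0..0]={S,T1}  "a"  orig:{S}
  [1..1]={T2}  "b"  orig:{}
  [2..2]={T0}  "c"  orig:{}
  [3..3]={T2}  "b"  orig:{}
  [4..4]={S,T1}  "a"  orig:{S}
  [5..5]={T2}  "b"  orig:{}
  [0..1]={C}  "ab"
  [1..2]=∅  "bc"
  [2..3]=∅  "cb"
  [3..4]={C}  "ba"
  [4..5]={C}  "ab"
  [0..2]=∅  "abc"
  [1..3]=∅  "bcb"
  [2..4]={A}  "cba"
  [3..5]=∅  "bab"
  [0..3]=∅  "abcb"
  [1..4]={S}  "bcba"
  [2..5]=∅  "cbab"
  [0..4]=∅  "abcba"
  [1..5]={C}  "bcbab"
  [0..5]={S}  "abcbab"

S ∈ T[0,5] ⇒ YES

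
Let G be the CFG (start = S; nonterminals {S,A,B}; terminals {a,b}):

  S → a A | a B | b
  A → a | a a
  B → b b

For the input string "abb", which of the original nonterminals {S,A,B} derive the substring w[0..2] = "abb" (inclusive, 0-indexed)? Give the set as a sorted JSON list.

Convert to CNF:
  S -> T0 A | T0 B | b
  A -> T0 T0 | a
  B -> T1 T1
  T0 -> a
  T1 -> b

CYK table (by increasing span) — only the sub-triangle for w[0..2]:
  cell(0,0) a: {A,T0}  orig:{A}
  cell(1,1) b: {S,T1}  orig:{S}
  cell(2,2) b: {S,T1}  orig:{S}
  cell(0,1) ab: ∅
  cell(1,2) bb: {B}
  cell(0,2) abb: {S}

Original NTs in T[0,2] deriving "abb": ["S"]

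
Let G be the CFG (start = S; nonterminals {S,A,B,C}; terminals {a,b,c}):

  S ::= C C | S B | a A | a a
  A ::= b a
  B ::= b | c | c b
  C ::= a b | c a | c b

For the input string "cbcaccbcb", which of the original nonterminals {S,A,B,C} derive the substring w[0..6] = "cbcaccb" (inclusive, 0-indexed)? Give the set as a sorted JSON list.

Convert to CNF:
  S -> C C | S B | T1 A | T1 T1
  A -> T0 T1
  B -> T2 T0 | b | c
  C -> T1 T0 | T2 T0 | T2 T1
  T0 -> b
  T1 -> a
  T2 -> c

CYK table (by increasing span) (cells [i..j] with 0 ≤ i ≤ j ≤ 6 only):
  cell(0,0) c: {B,T2}  orig:{B}
  cell(1,1) b: {B,T0}  orig:{B}
  cell(2,2) c: {B,T2}  orig:{B}
  cell(3,3) a: {T1}  orig:{}
  cell(4,4) c: {B,T2}  orig:{B}
  cell(5,5) c: {B,T2}  orig:{B}
  cell(6,6) b: {B,T0}  orig:{B}
  cell(0,1) cb: {B,C}
  cell(1,2) bc: ∅
  cell(2,3) ca: {C}
  cell(3,4) ac: ∅
  cell(4,5) cc: ∅
  cell(5,6) cb: {B,C}
  cell(0,2) cbc: ∅
  cell(1,3) bca: ∅
  cell(2,4) cac: ∅
  cell(3,5) acc: ∅
  cell(4,6) ccb: ∅
  cell(0,3) cbca: {S}
  cell(1,4) bcac: ∅
  cell(2,5) cacc: ∅
  cell(3,6) accb: ∅
  cell(0,4) cbcac: {S}
  cell(1,5) bcacc: ∅
  cell(2,6) caccb: ∅
  cell(0,5) cbcacc: {S}
  cell(1,6) bcaccb: ∅
  cell(0,6) cbcaccb: {S}

Original NTs in T[0,6] deriving "cbcaccb": ["S"]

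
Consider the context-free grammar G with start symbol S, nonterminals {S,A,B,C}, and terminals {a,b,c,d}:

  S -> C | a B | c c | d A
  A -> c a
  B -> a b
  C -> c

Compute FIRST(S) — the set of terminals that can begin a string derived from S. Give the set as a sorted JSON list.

Compute FIRST by fixpoint:
pass 1:
  A via A→c a: +{c}
  B via B→a b: +{a}
  C via C→c: +{c}
  S via S→C: +{c}
  S via S→a B: +{a}
  S via S→d A: +{d}
  S: {a,c,d}  A: {c}  B: {a}  C: {c}
pass 2: — fixpoint
  S: {a,c,d}  A: {c}  B: {a}  C: {c}

FIRST(S) = ["a", "c", "d"]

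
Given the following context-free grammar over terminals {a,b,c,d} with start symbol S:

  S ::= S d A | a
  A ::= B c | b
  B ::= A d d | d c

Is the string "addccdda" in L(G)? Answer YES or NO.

CNF form of G:
  S -> S X3 | a
  A -> B T0 | b
  B -> A X2 | T1 T0
  T0 -> c
  T1 -> d
  X2 -> T1 T1
  X3 -> T1 A

Fill CYK table bottom-up:
  cell(0,0) a: {S}
  cell(1,1) d: {T1}  orig:{}
  cell(2,2) d: {T1}  orig:{}
  cell(3,3) c: {T0}  orig:{}
  cell(4,4) c: {T0}  orig:{}
  cell(5,5) d: {T1}  orig:{}
  cell(6,6) d: {T1}  orig:{}
  cell(7,7) a: {S}
  cell(0,1) ad: ∅
  cell(1,2) dd: {X2}  orig:{}
  cell(2,3) dc: {B}
  cell(3,4) cc: ∅
  cell(4,5) cd: ∅
  cell(5,6) dd: {X2}  orig:{}
  cell(6,7) da: ∅
  cell(0,2) add: ∅
  cell(1,3) ddc: ∅
  cell(2,4) dcc: {A}
  cell(3,5) ccd: ∅
  cell(4,6) cdd: ∅
  cell(5,7) dda: ∅
  cell(0,3) addc: ∅
  cell(1,4) ddcc: {X3}  orig:{}
  cell(2,5) dccd: ∅
  cell(3,6) ccdd: ∅
  cell(4,7) cdda: ∅
  cell(0,4) addcc: {S}
  cell(1,5) ddccd: ∅
  cell(2,6) dccdd: {B}
  cell(3,7) ccdda: ∅
  cell(0,5) addccd: ∅
  cell(1,6) ddccdd: ∅
  cell(2,7) dccdda: ∅
  cell(0,6) addccdd: ∅
  cell(1,7) ddccdda: ∅
  cell(0,7) addccdda: ∅

S ∉ T[0,7] ⇒ NO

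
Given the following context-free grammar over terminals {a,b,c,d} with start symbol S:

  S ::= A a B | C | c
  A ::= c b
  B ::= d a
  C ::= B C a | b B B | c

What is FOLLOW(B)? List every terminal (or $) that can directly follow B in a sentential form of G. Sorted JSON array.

FIRST iteration:
pass 1:
  A via A→c b: +{c}
  B via B→d a: +{d}
  C via C→B C a: +{d}
  C via C→b B B: +{b}
  C via C→c: +{c}
  S via S→A a B: +{c}
  S via S→C: +{b,d}
  S: {b,c,d}  A: {c}  B: {d}  C: {b,c,d}
pass 2: (stable)
  S: {b,c,d}  A: {c}  B: {d}  C: {b,c,d}

FOLLOW iteration:
seed FOLLOW(S) with $
[1]
  C→B C a: FOLLOW(B) ⊇ FIRST(C) = {b,c,d}; new: +{b,c,d}
  C→B C a: FOLLOW(C) ⊇ FIRST(a) = {a}; new: +{a}
  C→b B B: FOLLOW(B) ⊇ FOLLOW(C) ⊇ {a}; new: +{a}
  S→A a B: FOLLOW(A) ⊇ FIRST(a) = {a}; new: +{a}
  S→A a B: FOLLOW(B) ⊇ FOLLOW(S) ⊇ {$}; new: +{$}
  S→C: FOLLOW(C) ⊇ FOLLOW(S) ⊇ {$}; new: +{$}
  FOLLOW[S]={$}  FOLLOW[A]={a}  FOLLOW[B]={$,a,b,c,d}  FOLLOW[C]={$,a}
[2] done
  FOLLOW[S]={$}  FOLLOW[A]={a}  FOLLOW[B]={$,a,b,c,d}  FOLLOW[C]={$,a}

FOLLOW(B) = ["$", "a", "b", "c", "d"]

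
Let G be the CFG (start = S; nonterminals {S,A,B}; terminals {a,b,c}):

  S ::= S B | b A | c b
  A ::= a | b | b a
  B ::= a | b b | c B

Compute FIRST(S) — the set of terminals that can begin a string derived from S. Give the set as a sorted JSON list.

FIRST iteration:
[1]
  A via A→a: +{a}
  A via A→b: +{b}
  B via B→a: +{a}
  B via B→b b: +{b}
  B via B→c B: +{c}
  S via S→b A: +{b}
  S via S→c b: +{c}
  FIRST(S)={b,c}  FIRST(A)={a,b}  FIRST(B)={a,b,c}
[2] (no change)
  FIRST(S)={b,c}  FIRST(A)={a,b}  FIRST(B)={a,b,c}

FIRST(S) = ["b", "c"]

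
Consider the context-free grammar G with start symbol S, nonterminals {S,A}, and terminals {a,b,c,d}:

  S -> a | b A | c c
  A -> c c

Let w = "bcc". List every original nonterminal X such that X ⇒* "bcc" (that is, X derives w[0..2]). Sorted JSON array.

Convert to CNF:
  S -> T0 T0 | T1 A | a
  A -> T0 T0
  T0 -> c
  T1 -> b

Fill CYK table bottom-up (cells [i..j] with 0 ≤ i ≤ j ≤ 2 only):
  [0..0]={T1}  "b"  orig:{}
  [1..1]={T0}  "c"  orig:{}
  [2..2]={T0}  "c"  orig:{}
  [0..1]=∅  "bc"
  [1..2]={A,S}  "cc"
  [0..2]={S}  "bcc"

Original NTs in T[0,2] deriving "bcc": ["S"]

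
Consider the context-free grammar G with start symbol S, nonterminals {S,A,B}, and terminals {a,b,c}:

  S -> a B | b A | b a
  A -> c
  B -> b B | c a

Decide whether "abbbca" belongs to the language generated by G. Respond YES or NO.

CNF form of G:
  S -> T0 A | T0 T2 | T2 B
  A -> c
  B -> T0 B | T1 T2
  T0 -> b
  T1 -> c
  T2 -> a

CYK table (by increasing span):
  T[0,0] 'a' = {T2}  orig:{}
  T[1,1] 'b' = {T0}  orig:{}
  T[2,2] 'b' = {T0}  orig:{}
  T[3,3] 'b' = {T0}  orig:{}
  T[4,4] 'c' = {A,T1}  orig:{A}
  T[5,5] 'a' = {T2}  orig:{}
  T[0,1] 'ab' = ∅
  T[1,2] 'bb' = ∅
  T[2,3] 'bb' = ∅
  T[3,4] 'bc' = {S}
  T[4,5] 'ca' = {B}
  T[0,2] 'abb' = ∅
  T[1,3] 'bbb' = ∅
  T[2,4] 'bbc' = ∅
  T[3,5] 'bca' = {B}
  T[0,3] 'abbb' = ∅
  T[1,4] 'bbbc' = ∅
  T[2,5] 'bbca' = {B}
  T[0,4] 'abbbc' = ∅
  T[1,5] 'bbbca' = {B}
  T[0,5] 'abbbca' = {S}

S ∈ T[0,5] ⇒ YES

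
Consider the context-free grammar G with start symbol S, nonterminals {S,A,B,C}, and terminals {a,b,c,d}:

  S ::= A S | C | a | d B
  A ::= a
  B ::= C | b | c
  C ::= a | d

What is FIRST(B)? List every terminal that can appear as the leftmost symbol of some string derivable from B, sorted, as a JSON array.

FIRST sets, iterate to fixpoint:
pass 1:
  A via A→a: +{a}
  B via B→b: +{b}
  B via B→c: +{c}
  C via C→a: +{a}
  C via C→d: +{d}
  S via S→A S: +{a}
  S via S→C: +{d}
  FIRST(S)={a,d}  FIRST(A)={a}  FIRST(B)={b,c}  FIRST(C)={a,d}
pass 2:
  B via B→C: +{a,d}
  FIRST(S)={a,d}  FIRST(A)={a}  FIRST(B)={a,b,c,d}  FIRST(C)={a,d}
pass 3: — fixpoint
  FIRST(S)={a,d}  FIRST(A)={a}  FIRST(B)={a,b,c,d}  FIRST(C)={a,d}

FIRST(B) = ["a", "b", "c", "d"]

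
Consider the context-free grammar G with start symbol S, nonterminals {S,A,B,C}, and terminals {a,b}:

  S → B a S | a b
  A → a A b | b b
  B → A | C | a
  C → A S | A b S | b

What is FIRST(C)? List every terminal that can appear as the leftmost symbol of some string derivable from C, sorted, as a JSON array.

FIRST iteration:
[1]
  A via A→a A b: +{a}
  A via A→b b: +{b}
  B via B→A: +{a,b}
  C via C→A S: +{a,b}
  S via S→B a S: +{a,b}
  FIRST[S]={a,b}  FIRST[A]={a,b}  FIRST[B]={a,b}  FIRST[C]={a,b}
[2] (stable)
  FIRST[S]={a,b}  FIRST[A]={a,b}  FIRST[B]={a,b}  FIRST[C]={a,b}

FIRST(C) = ["a", "b"]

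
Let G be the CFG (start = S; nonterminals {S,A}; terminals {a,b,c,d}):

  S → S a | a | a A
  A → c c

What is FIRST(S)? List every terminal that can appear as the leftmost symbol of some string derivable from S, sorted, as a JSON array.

FIRST sets, iterate to fixpoint:
round 1:
  A via A→c c: +{c}
  S via S→a: +{a}
  FIRST[S]={a}  FIRST[A]={c}
round 2: (stable)
  FIRST[S]={a}  FIRST[A]={c}

FIRST(S) = ["a"]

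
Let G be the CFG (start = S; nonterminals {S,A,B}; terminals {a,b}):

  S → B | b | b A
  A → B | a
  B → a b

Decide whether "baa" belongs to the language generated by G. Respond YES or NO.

CNF form of G:
  S -> T0 T1 | T1 A | b
  A -> T0 T1 | a
  B -> T0 T1
  T0 -> a
  T1 -> b

Fill CYK table bottom-up:
  T[0,0] 'b' = {S,T1}  orig:{S}
  T[1,1] 'a' = {A,T0}  orig:{A}
  T[2,2] 'a' = {A,T0}  orig:{A}
  T[0,1] 'ba' = {S}
  T[1,2] 'aa' = ∅
  T[0,2] 'baa' = ∅

S ∉ T[0,2] ⇒ NO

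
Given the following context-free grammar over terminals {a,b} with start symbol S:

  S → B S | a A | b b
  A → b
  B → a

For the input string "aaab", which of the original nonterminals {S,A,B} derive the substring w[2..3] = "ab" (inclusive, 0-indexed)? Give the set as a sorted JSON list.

CNF form of G:
  S -> B S | T0 A | T1 T1
  A -> b
  B -> a
  T0 -> a
  T1 -> b

Fill CYK table bottom-up, restricted to cells inside w[2..3]:
  cell(2,2) a: {B,T0}  orig:{B}
  cell(3,3) b: {A,T1}  orig:{A}
  cell(2,3) ab: {S}

Original NTs in T[2,3] deriving "ab": ["S"]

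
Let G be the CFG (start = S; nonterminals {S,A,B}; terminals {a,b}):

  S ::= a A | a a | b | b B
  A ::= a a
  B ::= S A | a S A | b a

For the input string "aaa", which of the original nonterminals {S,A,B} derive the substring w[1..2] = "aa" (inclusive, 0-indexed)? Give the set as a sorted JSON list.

CNF form of G:
  S -> T0 A | T0 T0 | T1 B | b
  A -> T0 T0
  B -> S A | T0 X2 | T1 T0
  T0 -> a
  T1 -> b
  X2 -> S A

CYK table (by increasing span) — only the sub-triangle for w[1..2]:
  [1..1]={T0}  "a"  orig:{}
  [2..2]={T0}  "a"  orig:{}
  [1..2]={A,S}  "aa"

Original NTs in T[1,2] deriving "aa": ["A", "S"]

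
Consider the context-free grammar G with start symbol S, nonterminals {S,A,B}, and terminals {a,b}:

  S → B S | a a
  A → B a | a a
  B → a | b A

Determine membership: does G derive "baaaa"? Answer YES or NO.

Convert to CNF:
  S -> B S | T0 T0
  A -> B T0 | T0 T0
  B -> T1 A | a
  T0 -> a
  T1 -> b

CYK table (by increasing span):
  [0..0]={T1}  "b"  orig:{}
  [1..1]={B,T0}  "a"  orig:{B}
  [2..2]={B,T0}  "a"  orig:{B}
  [3..3]={B,T0}  "a"  orig:{B}
  [4..4]={B,T0}  "a"  orig:{B}
  [0..1]=∅  "ba"
  [1..2]={A,S}  "aa"
  [2..3]={A,S}  "aa"
  [3..4]={A,S}  "aa"
  [0..2]={B}  "baa"
  [1..3]={S}  "aaa"
  [2..4]={S}  "aaa"
  [0..3]={A}  "baaa"
  [1..4]={S}  "aaaa"
  [0..4]={S}  "baaaa"

S ∈ T[0,4] ⇒ YES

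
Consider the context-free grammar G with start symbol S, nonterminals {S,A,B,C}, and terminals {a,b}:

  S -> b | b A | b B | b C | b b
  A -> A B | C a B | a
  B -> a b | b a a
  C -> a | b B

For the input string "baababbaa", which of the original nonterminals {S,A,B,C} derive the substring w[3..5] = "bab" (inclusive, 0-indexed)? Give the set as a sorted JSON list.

CNF form of G:
  S -> T1 A | T1 B | T1 C | T1 T1 | b
  A -> A B | C X2 | a
  B -> T0 T1 | T1 X3
  C -> T1 B | a
  T0 -> a
  T1 -> b
  X2 -> T0 B
  X3 -> T0 T0

CYK fill — only the sub-triangle for w[3..5]:
  cell(3,3) b: {S,T1}  orig:{S}
  cell(4,4) a: {A,C,T0}  orig:{A,C}
  cell(5,5) b: {S,T1}  orig:{S}
  cell(3,4) ba: {S}
  cell(4,5) ab: {B}
  cell(3,5) bab: {C,S}

Original NTs in T[3,5] deriving "bab": ["C", "S"]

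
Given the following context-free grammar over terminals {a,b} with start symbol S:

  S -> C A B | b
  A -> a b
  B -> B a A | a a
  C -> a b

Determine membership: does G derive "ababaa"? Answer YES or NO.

Convert to CNF:
  S -> C X3 | b
  A -> T0 T1
  B -> B X2 | T0 T0
  C -> T0 T1
  T0 -> a
  T1 -> b
  X2 -> T0 A
  X3 -> A B

CYK table (by increasing span):
  T[0,0] 'a' = {T0}  orig:{}
  T[1,1] 'b' = {S,T1}  orig:{S}
  T[2,2] 'a' = {T0}  orig:{}
  T[3,3] 'b' = {S,T1}  orig:{S}
  T[4,4] 'a' = {T0}  orig:{}
  T[5,5] 'a' = {T0}  orig:{}
  T[0,1] 'ab' = {A,C}
  T[1,2] 'ba' = ∅
  T[2,3] 'ab' = {A,C}
  T[3,4] 'ba' = ∅
  T[4,5] 'aa' = {B}
  T[0,2] 'aba' = ∅
  T[1,3] 'bab' = ∅
  T[2,4] 'aba' = ∅
  T[3,5] 'baa' = ∅
  T[0,3] 'abab' = ∅
  T[1,4] 'baba' = ∅
  T[2,5] 'abaa' = {X3}  orig:{}
  T[0,4] 'ababa' = ∅
  T[1,5] 'babaa' = ∅
  T[0,5] 'ababaa' = {S}

S ∈ T[0,5] ⇒ YES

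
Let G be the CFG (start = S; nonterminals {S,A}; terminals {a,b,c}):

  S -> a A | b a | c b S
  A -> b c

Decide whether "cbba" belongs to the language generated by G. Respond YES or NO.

CNF form of G:
  S -> T0 T2 | T1 X3 | T2 A
  A -> T0 T1
  T0 -> b
  T1 -> c
  T2 -> a
  X3 -> T0 S

CYK fill:
  cell(0,0) c: {T1}  orig:{}
  cell(1,1) b: {T0}  orig:{}
  cell(2,2) b: {T0}  orig:{}
  cell(3,3) a: {T2}  orig:{}
  cell(0,1) cb: ∅
  cell(1,2) bb: ∅
  cell(2,3) ba: {S}
  cell(0,2) cbb: ∅
  cell(1,3) bba: {X3}  orig:{}
  cell(0,3) cbba: {S}

S ∈ T[0,3] ⇒ YES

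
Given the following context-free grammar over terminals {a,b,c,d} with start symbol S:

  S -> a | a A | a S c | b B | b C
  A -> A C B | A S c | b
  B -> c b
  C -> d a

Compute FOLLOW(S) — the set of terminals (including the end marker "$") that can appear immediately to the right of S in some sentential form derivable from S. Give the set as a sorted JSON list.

Compute FIRST by fixpoint:
round 1:
  A via A→b: +{b}
  B via B→c b: +{c}
  C via C→d a: +{d}
  S via S→a: +{a}
  S via S→b B: +{b}
  FIRST(S)={a,b}  FIRST(A)={b}  FIRST(B)={c}  FIRST(C)={d}
round 2: (stable)
  FIRST(S)={a,b}  FIRST(A)={b}  FIRST(B)={c}  FIRST(C)={d}

Compute FOLLOW by fixpoint:
initialize: $ ∈ FOLLOW(S)
pass 1:
  A→A C B: FOLLOW(A) ⊇ FIRST(C) = {d}; new: +{d}
  A→A C B: FOLLOW(C) ⊇ FIRST(B) = {c}; new: +{c}
  A→A C B: FOLLOW(B) ⊇ FOLLOW(A) ⊇ {d}; new: +{d}
  A→A S c: FOLLOW(A) ⊇ FIRST(S) = {a,b}; new: +{a,b}
  A→A S c: FOLLOW(S) ⊇ FIRST(c) = {c}; new: +{c}
  S→a A: FOLLOW(A) ⊇ FOLLOW(S) ⊇ {$,c}; new: +{$,c}
  S→b B: FOLLOW(B) ⊇ FOLLOW(S) ⊇ {$,c}; new: +{$,c}
  S→b C: FOLLOW(C) ⊇ FOLLOW(S) ⊇ {$,c}; new: +{$}
  FOLLOW[S]={$,c}  FOLLOW[A]={$,a,b,c,d}  FOLLOW[B]={$,c,d}  FOLLOW[C]={$,c}
pass 2:
  A→A C B: FOLLOW(B) ⊇ FOLLOW(A) ⊇ {$,a,b,c,d}; new: +{a,b}
  FOLLOW[S]={$,c}  FOLLOW[A]={$,a,b,c,d}  FOLLOW[B]={$,a,b,c,d}  FOLLOW[C]={$,c}
pass 3: (no change)
  FOLLOW[S]={$,c}  FOLLOW[A]={$,a,b,c,d}  FOLLOW[B]={$,a,b,c,d}  FOLLOW[C]={$,c}

FOLLOW(S) = ["$", "c"]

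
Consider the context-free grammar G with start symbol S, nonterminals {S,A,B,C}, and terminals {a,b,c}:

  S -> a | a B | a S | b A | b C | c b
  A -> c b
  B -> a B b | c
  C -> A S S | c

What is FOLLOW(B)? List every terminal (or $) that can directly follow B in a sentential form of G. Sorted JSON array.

Compute FIRST by fixpoint:
[1]
  A via A→c b: +{c}
  B via B→a B b: +{a}
  B via B→c: +{c}
  C via C→A S S: +{c}
  S via S→a: +{a}
  S via S→b A: +{b}
  S via S→c b: +{c}
  FIRST[S]={a,b,c}  FIRST[A]={c}  FIRST[B]={a,c}  FIRST[C]={c}
[2] — fixpoint
  FIRST[S]={a,b,c}  FIRST[A]={c}  FIRST[B]={a,c}  FIRST[C]={c}

FOLLOW iteration:
initialize: $ ∈ FOLLOW(S)
pass 1:
  B→a B b: FOLLOW(B) ⊇ FIRST(b) = {b}; new: +{b}
  C→A S S: FOLLOW(A) ⊇ FIRST(S) = {a,b,c}; new: +{a,b,c}
  C→A S S: FOLLOW(S) ⊇ FIRST(S) = {a,b,c}; new: +{a,b,c}
  S→a B: FOLLOW(B) ⊇ FOLLOW(S) ⊇ {$,a,b,c}; new: +{$,a,c}
  S→b A: FOLLOW(A) ⊇ FOLLOW(S) ⊇ {$,a,b,c}; new: +{$}
  S→b C: FOLLOW(C) ⊇ FOLLOW(S) ⊇ {$,a,b,c}; new: +{$,a,b,c}
  FOLLOW(S)={$,a,b,c}  FOLLOW(A)={$,a,b,c}  FOLLOW(B)={$,a,b,c}  FOLLOW(C)={$,a,b,c}
pass 2: (no change)
  FOLLOW(S)={$,a,b,c}  FOLLOW(A)={$,a,b,c}  FOLLOW(B)={$,a,b,c}  FOLLOW(C)={$,a,b,c}

FOLLOW(B) = ["$", "a", "b", "c"]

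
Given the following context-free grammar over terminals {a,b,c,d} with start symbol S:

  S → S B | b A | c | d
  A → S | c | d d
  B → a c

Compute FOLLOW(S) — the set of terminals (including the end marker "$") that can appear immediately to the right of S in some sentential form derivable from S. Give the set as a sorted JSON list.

FIRST sets, iterate to fixpoint:
iter 1:
  A via A→c: +{c}
  A via A→d d: +{d}
  B via B→a c: +{a}
  S via S→b A: +{b}
  S via S→c: +{c}
  S via S→d: +{d}
  S: {b,c,d}  A: {c,d}  B: {a}
iter 2:
  A via A→S: +{b}
  S: {b,c,d}  A: {b,c,d}  B: {a}
iter 3: (no change)
  S: {b,c,d}  A: {b,c,d}  B: {a}

FOLLOW iteration:
FOLLOW(S) := {$}
iter 1:
  S→S B: FOLLOW(S) ⊇ FIRST(B) = {a}; new: +{a}
  S→S B: FOLLOW(B) ⊇ FOLLOW(S) ⊇ {$,a}; new: +{$,a}
  S→b A: FOLLOW(A) ⊇ FOLLOW(S) ⊇ {$,a}; new: +{$,a}
  S: {$,a}  A: {$,a}  B: {$,a}
iter 2: done
  S: {$,a}  A: {$,a}  B: {$,a}

FOLLOW(S) = ["$", "a"]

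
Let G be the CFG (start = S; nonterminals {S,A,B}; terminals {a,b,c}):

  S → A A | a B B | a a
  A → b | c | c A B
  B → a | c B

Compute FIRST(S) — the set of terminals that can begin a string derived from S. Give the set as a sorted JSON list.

FIRST iteration:
iter 1:
  A via A→b: +{b}
  A via A→c: +{c}
  B via B→a: +{a}
  B via B→c B: +{c}
  S via S→A A: +{b,c}
  S via S→a B B: +{a}
  FIRST(S)={a,b,c}  FIRST(A)={b,c}  FIRST(B)={a,c}
iter 2: — fixpoint
  FIRST(S)={a,b,c}  FIRST(A)={b,c}  FIRST(B)={a,c}

FIRST(S) = ["a", "b", "c"]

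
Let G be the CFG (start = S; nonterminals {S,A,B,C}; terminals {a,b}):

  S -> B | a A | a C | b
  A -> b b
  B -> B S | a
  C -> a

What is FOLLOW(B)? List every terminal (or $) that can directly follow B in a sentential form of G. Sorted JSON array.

FIRST sets, iterate to fixpoint:
[1]
  A via A→b b: +{b}
  B via B→a: +{a}
  C via C→a: +{a}
  S via S→B: +{a}
  S via S→b: +{b}
  FIRST(S)={a,b}  FIRST(A)={b}  FIRST(B)={a}  FIRST(C)={a}
[2] done
  FIRST(S)={a,b}  FIRST(A)={b}  FIRST(B)={a}  FIRST(C)={a}

FOLLOW sets:
seed FOLLOW(S) with $
iter 1:
  B→B S: FOLLOW(B) ⊇ FIRST(S) = {a,b}; new: +{a,b}
  B→B S: FOLLOW(S) ⊇ FOLLOW(B) ⊇ {a,b}; new: +{a,b}
  S→B: FOLLOW(B) ⊇ FOLLOW(S) ⊇ {$,a,b}; new: +{$}
  S→a A: FOLLOW(A) ⊇ FOLLOW(S) ⊇ {$,a,b}; new: +{$,a,b}
  S→a C: FOLLOW(C) ⊇ FOLLOW(S) ⊇ {$,a,b}; new: +{$,a,b}
  FOLLOW[S]={$,a,b}  FOLLOW[A]={$,a,b}  FOLLOW[B]={$,a,b}  FOLLOW[C]={$,a,b}
iter 2: done
  FOLLOW[S]={$,a,b}  FOLLOW[A]={$,a,b}  FOLLOW[B]={$,a,b}  FOLLOW[C]={$,a,b}

FOLLOW(B) = ["$", "a", "b"]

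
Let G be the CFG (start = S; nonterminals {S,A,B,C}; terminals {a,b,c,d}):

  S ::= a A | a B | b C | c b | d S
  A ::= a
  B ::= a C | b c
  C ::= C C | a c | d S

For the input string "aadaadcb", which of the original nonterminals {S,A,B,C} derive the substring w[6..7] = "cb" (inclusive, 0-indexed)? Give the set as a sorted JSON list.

Convert to CNF:
  S -> T0 A | T0 B | T1 C | T2 T1 | T3 S
  A -> a
  B -> T0 C | T1 T2
  C -> C C | T0 T2 | T3 S
  T0 -> a
  T1 -> b
  T2 -> c
  T3 -> d

CYK fill (cells [i..j] with 6 ≤ i ≤ j ≤ 7 only):
  [6..6]={T2}  "c"  orig:{}
  [7..7]={T1}  "b"  orig:{}
  [6..7]={S}  "cb"

Original NTs in T[6,7] deriving "cb": ["S"]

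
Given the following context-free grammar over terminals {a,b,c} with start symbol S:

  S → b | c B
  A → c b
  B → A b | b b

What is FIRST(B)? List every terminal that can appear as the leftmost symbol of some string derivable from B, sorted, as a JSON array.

FIRST sets, iterate to fixpoint:
pass 1:
  A via A→c b: +{c}
  B via B→A b: +{c}
  B via B→b b: +{b}
  S via S→b: +{b}
  S via S→c B: +{c}
  FIRST[S]={b,c}  FIRST[A]={c}  FIRST[B]={b,c}
pass 2: — fixpoint
  FIRST[S]={b,c}  FIRST[A]={c}  FIRST[B]={b,c}

FIRST(B) = ["b", "c"]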